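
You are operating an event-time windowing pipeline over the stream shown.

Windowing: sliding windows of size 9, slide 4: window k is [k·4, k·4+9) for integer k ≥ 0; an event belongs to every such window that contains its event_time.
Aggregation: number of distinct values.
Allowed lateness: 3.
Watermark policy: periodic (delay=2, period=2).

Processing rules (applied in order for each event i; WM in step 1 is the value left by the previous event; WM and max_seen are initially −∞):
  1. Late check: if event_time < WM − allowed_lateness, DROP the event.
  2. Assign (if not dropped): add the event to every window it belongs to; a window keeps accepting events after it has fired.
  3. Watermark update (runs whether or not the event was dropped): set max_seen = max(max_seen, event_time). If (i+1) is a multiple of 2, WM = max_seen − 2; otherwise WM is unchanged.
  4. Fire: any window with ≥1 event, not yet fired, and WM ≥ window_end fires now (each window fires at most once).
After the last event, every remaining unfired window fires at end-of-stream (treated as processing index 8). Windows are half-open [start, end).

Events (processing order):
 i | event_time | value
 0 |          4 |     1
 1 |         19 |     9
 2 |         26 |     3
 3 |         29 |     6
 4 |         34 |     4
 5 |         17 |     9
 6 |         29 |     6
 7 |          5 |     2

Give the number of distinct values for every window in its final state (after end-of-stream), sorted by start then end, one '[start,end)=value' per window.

i=0 t=4 v=1: → [4,13),[0,9); WM=−∞
i=1 t=19 v=9: → [16,25),[12,21); WM=17; [0,9) fires=1 [4,13) fires=1
i=2 t=26 v=3: → [24,33),[20,29); WM=17
i=3 t=29 v=6: → [28,37),[24,33); WM=27; [12,21) fires=1 [16,25) fires=1
i=4 t=34 v=4: → [32,41),[28,37); WM=27
i=5 t=17 v=9: DROP (t<27-3); WM=32; [20,29) fires=1
i=6 t=29 v=6: → [28,37),[24,33); WM=32
i=7 t=5 v=2: DROP (t<32-3); WM=32

[0,9)=1 [4,13)=1 [12,21)=1 [16,25)=1 [20,29)=1 [24,33)=2 [28,37)=2 [32,41)=1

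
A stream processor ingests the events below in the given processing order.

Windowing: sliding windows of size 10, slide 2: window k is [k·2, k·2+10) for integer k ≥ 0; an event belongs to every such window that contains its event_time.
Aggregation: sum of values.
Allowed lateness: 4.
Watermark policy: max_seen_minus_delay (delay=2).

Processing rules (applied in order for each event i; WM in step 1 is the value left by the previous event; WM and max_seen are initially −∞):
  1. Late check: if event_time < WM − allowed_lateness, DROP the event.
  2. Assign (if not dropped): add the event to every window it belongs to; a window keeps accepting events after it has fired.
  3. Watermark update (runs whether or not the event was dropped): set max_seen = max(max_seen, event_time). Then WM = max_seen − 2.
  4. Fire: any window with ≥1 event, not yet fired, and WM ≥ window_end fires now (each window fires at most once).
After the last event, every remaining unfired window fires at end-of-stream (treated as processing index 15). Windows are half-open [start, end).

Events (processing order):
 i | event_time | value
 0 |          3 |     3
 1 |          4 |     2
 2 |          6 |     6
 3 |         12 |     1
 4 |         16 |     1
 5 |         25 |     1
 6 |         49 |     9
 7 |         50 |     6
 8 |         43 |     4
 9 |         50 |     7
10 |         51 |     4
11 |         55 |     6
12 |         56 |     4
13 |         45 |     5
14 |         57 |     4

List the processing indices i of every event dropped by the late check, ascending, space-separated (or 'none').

i=0 t=3 v=3: → [2,12),[0,10); WM=1
i=1 t=4 v=2: → [4,14),[2,12),[0,10); WM=2
i=2 t=6 v=6: → [6,16),[4,14),[2,12),[0,10); WM=4
i=3 t=12 v=1: → [12,22),[10,20),[8,18),[6,16),[4,14); WM=10; [0,10) fires=11
i=4 t=16 v=1: → [16,26),[14,24),[12,22),[10,20),[8,18); WM=14; [2,12) fires=11 [4,14) fires=9
i=5 t=25 v=1: → [24,34),[22,32),[20,30),[18,28),[16,26); WM=23; [6,16) fires=7 [8,18) fires=2 [10,20) fires=2 [12,22) fires=2
i=6 t=49 v=9: → [48,58),[46,56),[44,54),[42,52),[40,50); WM=47; [14,24) fires=1 [16,26) fires=2 [18,28) fires=1 [20,30) fires=1 [22,32) fires=1 [24,34) fires=1
i=7 t=50 v=6: → [50,60),[48,58),[46,56),[44,54),[42,52); WM=48
i=8 t=43 v=4: DROP (t<48-4); WM=48
i=9 t=50 v=7: → [50,60),[48,58),[46,56),[44,54),[42,52); WM=48
i=10 t=51 v=4: → [50,60),[48,58),[46,56),[44,54),[42,52); WM=49
i=11 t=55 v=6: → [54,64),[52,62),[50,60),[48,58),[46,56); WM=53; [40,50) fires=9 [42,52) fires=26
i=12 t=56 v=4: → [56,66),[54,64),[52,62),[50,60),[48,58); WM=54; [44,54) fires=26
i=13 t=45 v=5: DROP (t<54-4); WM=54
i=14 t=57 v=4: → [56,66),[54,64),[52,62),[50,60),[48,58); WM=55

8 13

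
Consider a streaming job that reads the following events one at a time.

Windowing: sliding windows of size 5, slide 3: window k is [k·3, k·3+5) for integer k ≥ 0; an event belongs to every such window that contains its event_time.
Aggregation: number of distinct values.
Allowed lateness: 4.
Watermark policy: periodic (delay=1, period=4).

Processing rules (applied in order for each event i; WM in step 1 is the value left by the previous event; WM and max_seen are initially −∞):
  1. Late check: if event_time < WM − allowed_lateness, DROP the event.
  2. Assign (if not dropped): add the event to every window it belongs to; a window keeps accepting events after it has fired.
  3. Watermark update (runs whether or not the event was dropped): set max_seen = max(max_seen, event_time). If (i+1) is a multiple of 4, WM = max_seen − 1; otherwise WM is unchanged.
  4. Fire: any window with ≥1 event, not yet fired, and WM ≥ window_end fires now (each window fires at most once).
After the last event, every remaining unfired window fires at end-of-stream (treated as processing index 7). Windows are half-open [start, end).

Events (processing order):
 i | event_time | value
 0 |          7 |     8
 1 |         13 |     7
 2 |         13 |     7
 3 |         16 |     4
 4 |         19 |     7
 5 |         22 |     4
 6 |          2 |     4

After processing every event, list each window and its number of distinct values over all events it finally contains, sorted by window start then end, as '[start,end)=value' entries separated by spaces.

i=0 t=7 v=8: → [6,11),[3,8); WM=−∞
i=1 t=13 v=7: → [12,17),[9,14); WM=−∞
i=2 t=13 v=7: → [12,17),[9,14); WM=−∞
i=3 t=16 v=4: → [15,20),[12,17); WM=15; [3,8) fires=1 [6,11) fires=1 [9,14) fires=1
i=4 t=19 v=7: → [18,23),[15,20); WM=15
i=5 t=22 v=4: → [21,26),[18,23); WM=15
i=6 t=2 v=4: DROP (t<15-4); WM=15

[3,8)=1 [6,11)=1 [9,14)=1 [12,17)=2 [15,20)=2 [18,23)=2 [21,26)=1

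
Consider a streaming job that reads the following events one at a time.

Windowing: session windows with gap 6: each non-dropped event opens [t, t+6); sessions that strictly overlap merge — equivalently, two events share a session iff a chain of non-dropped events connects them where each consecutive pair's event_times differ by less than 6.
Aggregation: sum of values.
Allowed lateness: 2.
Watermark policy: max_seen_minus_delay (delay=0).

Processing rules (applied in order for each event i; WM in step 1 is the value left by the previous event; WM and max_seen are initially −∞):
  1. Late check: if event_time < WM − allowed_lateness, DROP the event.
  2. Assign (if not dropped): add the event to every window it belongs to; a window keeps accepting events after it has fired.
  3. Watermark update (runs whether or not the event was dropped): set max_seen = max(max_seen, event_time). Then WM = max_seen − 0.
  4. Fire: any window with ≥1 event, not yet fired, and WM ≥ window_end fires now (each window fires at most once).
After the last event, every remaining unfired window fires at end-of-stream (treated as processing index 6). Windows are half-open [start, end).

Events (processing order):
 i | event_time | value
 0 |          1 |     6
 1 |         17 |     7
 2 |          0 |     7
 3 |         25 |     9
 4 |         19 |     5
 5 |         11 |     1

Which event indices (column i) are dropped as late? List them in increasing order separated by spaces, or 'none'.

i=0 t=1 v=6: → [1,7); WM=1
i=1 t=17 v=7: → [17,23); WM=17
i=2 t=0 v=7: DROP (t<17-2); WM=17
i=3 t=25 v=9: → [25,31); WM=25
i=4 t=19 v=5: DROP (t<25-2); WM=25
i=5 t=11 v=1: DROP (t<25-2); WM=25

2 4 5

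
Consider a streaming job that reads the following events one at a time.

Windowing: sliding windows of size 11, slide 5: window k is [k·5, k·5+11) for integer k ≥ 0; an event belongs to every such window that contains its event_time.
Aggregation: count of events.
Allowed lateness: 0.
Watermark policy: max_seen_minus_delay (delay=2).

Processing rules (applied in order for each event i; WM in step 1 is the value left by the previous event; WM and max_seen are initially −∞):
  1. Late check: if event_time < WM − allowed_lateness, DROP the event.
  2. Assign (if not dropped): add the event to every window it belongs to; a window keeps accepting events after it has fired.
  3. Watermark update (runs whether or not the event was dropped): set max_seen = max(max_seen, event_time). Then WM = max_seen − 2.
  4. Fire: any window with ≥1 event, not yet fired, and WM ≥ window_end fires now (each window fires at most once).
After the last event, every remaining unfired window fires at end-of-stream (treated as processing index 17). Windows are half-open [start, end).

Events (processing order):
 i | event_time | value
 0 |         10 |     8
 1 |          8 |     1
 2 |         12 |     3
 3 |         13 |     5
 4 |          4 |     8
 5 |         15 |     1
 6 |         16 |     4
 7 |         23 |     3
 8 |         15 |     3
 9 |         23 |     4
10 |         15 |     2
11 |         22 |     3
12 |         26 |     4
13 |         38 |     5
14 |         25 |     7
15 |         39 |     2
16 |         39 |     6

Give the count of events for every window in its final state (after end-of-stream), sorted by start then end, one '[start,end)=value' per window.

[0,11)=2 [5,16)=5 [10,21)=5 [15,26)=5 [20,31)=4 [25,36)=1 [30,41)=3 [35,46)=3

i=0 t=10 v=8: → [10,21),[5,16),[0,11); WM=8
i=1 t=8 v=1: → [5,16),[0,11); WM=8
i=2 t=12 v=3: → [10,21),[5,16); WM=10
i=3 t=13 v=5: → [10,21),[5,16); WM=11; [0,11) fires=2
i=4 t=4 v=8: DROP (t<11-0); WM=11
i=5 t=15 v=1: → [15,26),[10,21),[5,16); WM=13
i=6 t=16 v=4: → [15,26),[10,21); WM=14
i=7 t=23 v=3: → [20,31),[15,26); WM=21; [5,16) fires=5 [10,21) fires=5
i=8 t=15 v=3: DROP (t<21-0); WM=21
i=9 t=23 v=4: → [20,31),[15,26); WM=21
i=10 t=15 v=2: DROP (t<21-0); WM=21
i=11 t=22 v=3: → [20,31),[15,26); WM=21
i=12 t=26 v=4: → [25,36),[20,31); WM=24
i=13 t=38 v=5: → [35,46),[30,41); WM=36; [15,26) fires=5 [20,31) fires=4 [25,36) fires=1
i=14 t=25 v=7: DROP (t<36-0); WM=36
i=15 t=39 v=2: → [35,46),[30,41); WM=37
i=16 t=39 v=6: → [35,46),[30,41); WM=37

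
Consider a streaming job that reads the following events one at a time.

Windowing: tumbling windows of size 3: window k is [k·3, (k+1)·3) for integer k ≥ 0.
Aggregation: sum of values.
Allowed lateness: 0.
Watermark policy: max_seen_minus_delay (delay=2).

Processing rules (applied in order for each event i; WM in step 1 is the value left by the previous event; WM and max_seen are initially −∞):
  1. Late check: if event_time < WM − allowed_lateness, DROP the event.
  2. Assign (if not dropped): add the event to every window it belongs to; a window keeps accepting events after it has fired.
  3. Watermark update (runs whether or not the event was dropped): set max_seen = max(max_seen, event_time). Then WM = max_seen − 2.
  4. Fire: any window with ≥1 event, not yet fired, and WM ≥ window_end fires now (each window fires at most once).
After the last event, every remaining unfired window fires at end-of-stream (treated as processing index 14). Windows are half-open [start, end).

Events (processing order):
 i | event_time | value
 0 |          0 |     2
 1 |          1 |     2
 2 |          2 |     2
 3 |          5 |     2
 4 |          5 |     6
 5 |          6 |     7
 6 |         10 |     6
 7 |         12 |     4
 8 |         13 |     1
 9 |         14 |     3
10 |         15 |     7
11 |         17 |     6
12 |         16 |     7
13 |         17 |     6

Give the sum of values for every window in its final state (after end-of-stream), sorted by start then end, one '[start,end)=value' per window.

[0,3)=6 [3,6)=8 [6,9)=7 [9,12)=6 [12,15)=8 [15,18)=26

i=0 t=0 v=2: → [0,3); WM=-2
i=1 t=1 v=2: → [0,3); WM=-1
i=2 t=2 v=2: → [0,3); WM=0
i=3 t=5 v=2: → [3,6); WM=3; [0,3) fires=6
i=4 t=5 v=6: → [3,6); WM=3
i=5 t=6 v=7: → [6,9); WM=4
i=6 t=10 v=6: → [9,12); WM=8; [3,6) fires=8
i=7 t=12 v=4: → [12,15); WM=10; [6,9) fires=7
i=8 t=13 v=1: → [12,15); WM=11
i=9 t=14 v=3: → [12,15); WM=12; [9,12) fires=6
i=10 t=15 v=7: → [15,18); WM=13
i=11 t=17 v=6: → [15,18); WM=15; [12,15) fires=8
i=12 t=16 v=7: → [15,18); WM=15
i=13 t=17 v=6: → [15,18); WM=15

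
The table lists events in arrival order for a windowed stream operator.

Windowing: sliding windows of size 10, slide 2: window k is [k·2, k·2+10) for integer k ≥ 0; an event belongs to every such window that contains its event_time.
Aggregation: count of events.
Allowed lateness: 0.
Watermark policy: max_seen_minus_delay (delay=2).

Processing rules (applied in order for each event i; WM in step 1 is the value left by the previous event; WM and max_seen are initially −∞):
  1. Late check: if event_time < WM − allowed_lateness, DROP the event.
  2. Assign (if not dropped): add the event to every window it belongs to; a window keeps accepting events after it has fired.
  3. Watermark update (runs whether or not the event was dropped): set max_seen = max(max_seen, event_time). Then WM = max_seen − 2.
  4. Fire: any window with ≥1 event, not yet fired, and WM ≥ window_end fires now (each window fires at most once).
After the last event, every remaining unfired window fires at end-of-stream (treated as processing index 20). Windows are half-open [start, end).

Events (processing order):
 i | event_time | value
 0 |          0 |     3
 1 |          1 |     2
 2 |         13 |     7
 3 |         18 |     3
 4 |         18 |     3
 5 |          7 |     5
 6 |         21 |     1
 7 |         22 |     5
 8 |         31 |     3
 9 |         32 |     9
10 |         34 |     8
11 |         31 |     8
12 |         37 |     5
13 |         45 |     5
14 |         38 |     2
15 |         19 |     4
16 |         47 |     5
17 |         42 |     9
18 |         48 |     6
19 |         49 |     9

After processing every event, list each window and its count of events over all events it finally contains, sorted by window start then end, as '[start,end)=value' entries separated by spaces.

[0,10)=2 [4,14)=1 [6,16)=1 [8,18)=1 [10,20)=3 [12,22)=4 [14,24)=4 [16,26)=4 [18,28)=4 [20,30)=2 [22,32)=2 [24,34)=2 [26,36)=3 [28,38)=4 [30,40)=4 [32,42)=3 [34,44)=2 [36,46)=2 [38,48)=2 [40,50)=4 [42,52)=4 [44,54)=4 [46,56)=3 [48,58)=2

i=0 t=0 v=3: → [0,10); WM=-2
i=1 t=1 v=2: → [0,10); WM=-1
i=2 t=13 v=7: → [12,22),[10,20),[8,18),[6,16),[4,14); WM=11; [0,10) fires=2
i=3 t=18 v=3: → [18,28),[16,26),[14,24),[12,22),[10,20); WM=16; [4,14) fires=1 [6,16) fires=1
i=4 t=18 v=3: → [18,28),[16,26),[14,24),[12,22),[10,20); WM=16
i=5 t=7 v=5: DROP (t<16-0); WM=16
i=6 t=21 v=1: → [20,30),[18,28),[16,26),[14,24),[12,22); WM=19; [8,18) fires=1
i=7 t=22 v=5: → [22,32),[20,30),[18,28),[16,26),[14,24); WM=20; [10,20) fires=3
i=8 t=31 v=3: → [30,40),[28,38),[26,36),[24,34),[22,32); WM=29; [12,22) fires=4 [14,24) fires=4 [16,26) fires=4 [18,28) fires=4
i=9 t=32 v=9: → [32,42),[30,40),[28,38),[26,36),[24,34); WM=30; [20,30) fires=2
i=10 t=34 v=8: → [34,44),[32,42),[30,40),[28,38),[26,36); WM=32; [22,32) fires=2
i=11 t=31 v=8: DROP (t<32-0); WM=32
i=12 t=37 v=5: → [36,46),[34,44),[32,42),[30,40),[28,38); WM=35; [24,34) fires=2
i=13 t=45 v=5: → [44,54),[42,52),[40,50),[38,48),[36,46); WM=43; [26,36) fires=3 [28,38) fires=4 [30,40) fires=4 [32,42) fires=3
i=14 t=38 v=2: DROP (t<43-0); WM=43
i=15 t=19 v=4: DROP (t<43-0); WM=43
i=16 t=47 v=5: → [46,56),[44,54),[42,52),[40,50),[38,48); WM=45; [34,44) fires=2
i=17 t=42 v=9: DROP (t<45-0); WM=45
i=18 t=48 v=6: → [48,58),[46,56),[44,54),[42,52),[40,50); WM=46; [36,46) fires=2
i=19 t=49 v=9: → [48,58),[46,56),[44,54),[42,52),[40,50); WM=47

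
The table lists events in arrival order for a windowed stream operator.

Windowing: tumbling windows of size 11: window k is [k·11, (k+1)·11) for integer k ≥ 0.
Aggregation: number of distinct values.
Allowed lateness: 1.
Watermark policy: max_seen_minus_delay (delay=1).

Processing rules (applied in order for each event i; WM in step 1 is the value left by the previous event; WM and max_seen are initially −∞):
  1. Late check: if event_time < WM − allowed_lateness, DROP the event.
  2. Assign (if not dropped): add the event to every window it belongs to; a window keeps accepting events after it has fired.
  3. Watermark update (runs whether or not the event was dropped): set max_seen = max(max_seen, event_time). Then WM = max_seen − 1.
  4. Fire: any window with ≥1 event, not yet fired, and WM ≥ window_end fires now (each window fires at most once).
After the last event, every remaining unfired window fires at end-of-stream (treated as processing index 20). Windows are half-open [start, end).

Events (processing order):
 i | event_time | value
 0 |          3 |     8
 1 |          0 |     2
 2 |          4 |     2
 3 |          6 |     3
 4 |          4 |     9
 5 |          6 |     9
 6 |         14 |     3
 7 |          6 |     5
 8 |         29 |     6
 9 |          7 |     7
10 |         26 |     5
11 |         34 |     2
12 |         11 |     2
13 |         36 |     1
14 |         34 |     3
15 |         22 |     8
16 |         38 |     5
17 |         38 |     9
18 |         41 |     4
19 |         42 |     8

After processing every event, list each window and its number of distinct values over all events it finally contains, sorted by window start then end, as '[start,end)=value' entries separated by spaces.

i=0 t=3 v=8: → [0,11); WM=2
i=1 t=0 v=2: DROP (t<2-1); WM=2
i=2 t=4 v=2: → [0,11); WM=3
i=3 t=6 v=3: → [0,11); WM=5
i=4 t=4 v=9: → [0,11); WM=5
i=5 t=6 v=9: → [0,11); WM=5
i=6 t=14 v=3: → [11,22); WM=13; [0,11) fires=4
i=7 t=6 v=5: DROP (t<13-1); WM=13
i=8 t=29 v=6: → [22,33); WM=28; [11,22) fires=1
i=9 t=7 v=7: DROP (t<28-1); WM=28
i=10 t=26 v=5: DROP (t<28-1); WM=28
i=11 t=34 v=2: → [33,44); WM=33; [22,33) fires=1
i=12 t=11 v=2: DROP (t<33-1); WM=33
i=13 t=36 v=1: → [33,44); WM=35
i=14 t=34 v=3: → [33,44); WM=35
i=15 t=22 v=8: DROP (t<35-1); WM=35
i=16 t=38 v=5: → [33,44); WM=37
i=17 t=38 v=9: → [33,44); WM=37
i=18 t=41 v=4: → [33,44); WM=40
i=19 t=42 v=8: → [33,44); WM=41

[0,11)=4 [11,22)=1 [22,33)=1 [33,44)=7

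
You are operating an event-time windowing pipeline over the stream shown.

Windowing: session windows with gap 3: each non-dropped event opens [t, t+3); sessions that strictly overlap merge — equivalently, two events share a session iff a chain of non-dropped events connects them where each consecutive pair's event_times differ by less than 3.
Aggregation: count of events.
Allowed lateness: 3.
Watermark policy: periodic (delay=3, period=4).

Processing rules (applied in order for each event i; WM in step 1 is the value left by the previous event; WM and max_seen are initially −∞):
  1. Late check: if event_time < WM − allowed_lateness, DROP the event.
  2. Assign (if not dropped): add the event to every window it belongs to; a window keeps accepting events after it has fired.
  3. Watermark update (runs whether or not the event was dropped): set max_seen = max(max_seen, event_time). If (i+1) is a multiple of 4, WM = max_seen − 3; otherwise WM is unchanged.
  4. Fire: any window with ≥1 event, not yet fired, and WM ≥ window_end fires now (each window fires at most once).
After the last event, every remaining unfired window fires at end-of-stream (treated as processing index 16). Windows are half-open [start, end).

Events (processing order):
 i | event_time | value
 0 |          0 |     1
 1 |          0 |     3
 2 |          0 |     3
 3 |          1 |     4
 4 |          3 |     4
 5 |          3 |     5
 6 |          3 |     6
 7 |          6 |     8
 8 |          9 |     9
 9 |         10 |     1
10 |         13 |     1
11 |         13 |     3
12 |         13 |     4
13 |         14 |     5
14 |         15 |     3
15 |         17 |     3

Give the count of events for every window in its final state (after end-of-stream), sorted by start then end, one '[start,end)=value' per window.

i=0 t=0 v=1: → [0,3); WM=−∞
i=1 t=0 v=3: → [0,3); WM=−∞
i=2 t=0 v=3: → [0,3); WM=−∞
i=3 t=1 v=4: → [0,4); WM=-2
i=4 t=3 v=4: → [0,6); WM=-2
i=5 t=3 v=5: → [0,6); WM=-2
i=6 t=3 v=6: → [0,6); WM=-2
i=7 t=6 v=8: → [6,9); WM=3
i=8 t=9 v=9: → [9,12); WM=3
i=9 t=10 v=1: → [9,13); WM=3
i=10 t=13 v=1: → [13,16); WM=3
i=11 t=13 v=3: → [13,16); WM=10
i=12 t=13 v=4: → [13,16); WM=10
i=13 t=14 v=5: → [13,17); WM=10
i=14 t=15 v=3: → [13,18); WM=10
i=15 t=17 v=3: → [13,20); WM=14

[0,6)=7 [6,9)=1 [9,13)=2 [13,20)=6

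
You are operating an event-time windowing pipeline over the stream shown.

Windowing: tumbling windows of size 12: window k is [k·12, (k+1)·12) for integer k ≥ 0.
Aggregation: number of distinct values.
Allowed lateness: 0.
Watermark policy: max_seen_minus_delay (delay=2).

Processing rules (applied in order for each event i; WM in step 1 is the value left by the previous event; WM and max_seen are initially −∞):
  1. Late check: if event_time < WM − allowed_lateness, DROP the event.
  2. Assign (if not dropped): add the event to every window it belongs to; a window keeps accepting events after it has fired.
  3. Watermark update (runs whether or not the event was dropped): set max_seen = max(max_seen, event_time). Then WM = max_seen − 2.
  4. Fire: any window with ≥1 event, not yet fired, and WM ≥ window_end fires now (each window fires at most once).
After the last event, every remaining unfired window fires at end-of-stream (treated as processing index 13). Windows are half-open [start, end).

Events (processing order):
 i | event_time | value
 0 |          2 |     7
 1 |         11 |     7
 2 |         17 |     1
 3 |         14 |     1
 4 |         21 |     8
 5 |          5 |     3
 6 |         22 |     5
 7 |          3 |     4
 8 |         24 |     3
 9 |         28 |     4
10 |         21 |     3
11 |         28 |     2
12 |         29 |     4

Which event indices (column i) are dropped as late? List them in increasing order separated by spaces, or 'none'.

3 5 7 10

i=0 t=2 v=7: → [0,12); WM=0
i=1 t=11 v=7: → [0,12); WM=9
i=2 t=17 v=1: → [12,24); WM=15; [0,12) fires=1
i=3 t=14 v=1: DROP (t<15-0); WM=15
i=4 t=21 v=8: → [12,24); WM=19
i=5 t=5 v=3: DROP (t<19-0); WM=19
i=6 t=22 v=5: → [12,24); WM=20
i=7 t=3 v=4: DROP (t<20-0); WM=20
i=8 t=24 v=3: → [24,36); WM=22
i=9 t=28 v=4: → [24,36); WM=26; [12,24) fires=3
i=10 t=21 v=3: DROP (t<26-0); WM=26
i=11 t=28 v=2: → [24,36); WM=26
i=12 t=29 v=4: → [24,36); WM=27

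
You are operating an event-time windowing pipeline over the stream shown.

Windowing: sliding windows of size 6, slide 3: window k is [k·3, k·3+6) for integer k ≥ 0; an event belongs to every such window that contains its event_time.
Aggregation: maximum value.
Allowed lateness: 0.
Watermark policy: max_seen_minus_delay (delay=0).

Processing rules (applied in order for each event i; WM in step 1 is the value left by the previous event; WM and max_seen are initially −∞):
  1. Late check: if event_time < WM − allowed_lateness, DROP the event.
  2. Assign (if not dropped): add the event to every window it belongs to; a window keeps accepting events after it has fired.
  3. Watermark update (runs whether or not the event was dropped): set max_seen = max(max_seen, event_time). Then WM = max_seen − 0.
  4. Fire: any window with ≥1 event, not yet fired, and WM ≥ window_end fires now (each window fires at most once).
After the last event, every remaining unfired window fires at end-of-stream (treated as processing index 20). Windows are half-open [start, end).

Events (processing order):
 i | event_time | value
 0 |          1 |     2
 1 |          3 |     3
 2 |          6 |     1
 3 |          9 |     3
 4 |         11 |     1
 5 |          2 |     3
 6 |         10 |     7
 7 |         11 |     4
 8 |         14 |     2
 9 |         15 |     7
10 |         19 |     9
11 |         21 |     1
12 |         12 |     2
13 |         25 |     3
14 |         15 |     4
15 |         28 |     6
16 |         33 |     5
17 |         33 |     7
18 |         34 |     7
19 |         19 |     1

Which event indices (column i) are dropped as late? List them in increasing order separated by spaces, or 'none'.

5 6 12 14 19

i=0 t=1 v=2: → [0,6); WM=1
i=1 t=3 v=3: → [3,9),[0,6); WM=3
i=2 t=6 v=1: → [6,12),[3,9); WM=6; [0,6) fires=3
i=3 t=9 v=3: → [9,15),[6,12); WM=9; [3,9) fires=3
i=4 t=11 v=1: → [9,15),[6,12); WM=11
i=5 t=2 v=3: DROP (t<11-0); WM=11
i=6 t=10 v=7: DROP (t<11-0); WM=11
i=7 t=11 v=4: → [9,15),[6,12); WM=11
i=8 t=14 v=2: → [12,18),[9,15); WM=14; [6,12) fires=4
i=9 t=15 v=7: → [15,21),[12,18); WM=15; [9,15) fires=4
i=10 t=19 v=9: → [18,24),[15,21); WM=19; [12,18) fires=7
i=11 t=21 v=1: → [21,27),[18,24); WM=21; [15,21) fires=9
i=12 t=12 v=2: DROP (t<21-0); WM=21
i=13 t=25 v=3: → [24,30),[21,27); WM=25; [18,24) fires=9
i=14 t=15 v=4: DROP (t<25-0); WM=25
i=15 t=28 v=6: → [27,33),[24,30); WM=28; [21,27) fires=3
i=16 t=33 v=5: → [33,39),[30,36); WM=33; [24,30) fires=6 [27,33) fires=6
i=17 t=33 v=7: → [33,39),[30,36); WM=33
i=18 t=34 v=7: → [33,39),[30,36); WM=34
i=19 t=19 v=1: DROP (t<34-0); WM=34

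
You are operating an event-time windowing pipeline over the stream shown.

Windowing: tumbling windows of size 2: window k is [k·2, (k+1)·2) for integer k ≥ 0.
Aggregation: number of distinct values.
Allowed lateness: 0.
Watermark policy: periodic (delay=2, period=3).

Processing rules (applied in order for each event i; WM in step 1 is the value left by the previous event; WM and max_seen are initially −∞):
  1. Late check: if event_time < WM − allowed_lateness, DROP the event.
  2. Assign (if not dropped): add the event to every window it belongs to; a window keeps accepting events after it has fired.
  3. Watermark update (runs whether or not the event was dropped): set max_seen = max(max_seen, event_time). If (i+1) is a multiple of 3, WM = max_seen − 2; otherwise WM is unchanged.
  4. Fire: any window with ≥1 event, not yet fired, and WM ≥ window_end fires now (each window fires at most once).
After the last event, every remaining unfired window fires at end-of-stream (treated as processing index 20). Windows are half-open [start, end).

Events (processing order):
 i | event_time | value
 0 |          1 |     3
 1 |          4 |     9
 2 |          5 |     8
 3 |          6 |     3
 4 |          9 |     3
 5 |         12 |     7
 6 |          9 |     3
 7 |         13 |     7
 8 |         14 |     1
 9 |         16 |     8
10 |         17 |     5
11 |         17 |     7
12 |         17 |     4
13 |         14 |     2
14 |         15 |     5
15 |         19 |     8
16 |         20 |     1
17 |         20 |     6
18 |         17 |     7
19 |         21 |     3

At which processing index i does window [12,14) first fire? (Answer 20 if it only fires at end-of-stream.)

11

i=0 t=1 v=3: → [0,2); WM=−∞
i=1 t=4 v=9: → [4,6); WM=−∞
i=2 t=5 v=8: → [4,6); WM=3; [0,2) fires=1
i=3 t=6 v=3: → [6,8); WM=3
i=4 t=9 v=3: → [8,10); WM=3
i=5 t=12 v=7: → [12,14); WM=10; [4,6) fires=2 [6,8) fires=1 [8,10) fires=1
i=6 t=9 v=3: DROP (t<10-0); WM=10
i=7 t=13 v=7: → [12,14); WM=10
i=8 t=14 v=1: → [14,16); WM=12
i=9 t=16 v=8: → [16,18); WM=12
i=10 t=17 v=5: → [16,18); WM=12
i=11 t=17 v=7: → [16,18); WM=15; [12,14) fires=1
i=12 t=17 v=4: → [16,18); WM=15
i=13 t=14 v=2: DROP (t<15-0); WM=15
i=14 t=15 v=5: → [14,16); WM=15
i=15 t=19 v=8: → [18,20); WM=15
i=16 t=20 v=1: → [20,22); WM=15
i=17 t=20 v=6: → [20,22); WM=18; [14,16) fires=2 [16,18) fires=4
i=18 t=17 v=7: DROP (t<18-0); WM=18
i=19 t=21 v=3: → [20,22); WM=18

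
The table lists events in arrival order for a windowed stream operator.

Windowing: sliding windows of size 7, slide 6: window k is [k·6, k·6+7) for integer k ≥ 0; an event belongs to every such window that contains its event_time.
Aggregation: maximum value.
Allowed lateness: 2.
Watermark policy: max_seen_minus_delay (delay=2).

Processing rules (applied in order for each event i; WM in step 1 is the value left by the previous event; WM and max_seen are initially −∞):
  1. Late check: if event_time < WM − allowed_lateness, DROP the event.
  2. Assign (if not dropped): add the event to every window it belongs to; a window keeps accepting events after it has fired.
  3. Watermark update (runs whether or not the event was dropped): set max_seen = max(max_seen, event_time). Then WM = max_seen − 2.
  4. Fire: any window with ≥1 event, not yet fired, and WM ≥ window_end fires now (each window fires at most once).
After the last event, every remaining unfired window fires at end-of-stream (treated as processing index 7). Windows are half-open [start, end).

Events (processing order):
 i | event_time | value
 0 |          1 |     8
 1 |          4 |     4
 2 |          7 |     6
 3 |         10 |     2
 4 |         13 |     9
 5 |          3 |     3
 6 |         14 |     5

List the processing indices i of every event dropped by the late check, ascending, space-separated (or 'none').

i=0 t=1 v=8: → [0,7); WM=-1
i=1 t=4 v=4: → [0,7); WM=2
i=2 t=7 v=6: → [6,13); WM=5
i=3 t=10 v=2: → [6,13); WM=8; [0,7) fires=8
i=4 t=13 v=9: → [12,19); WM=11
i=5 t=3 v=3: DROP (t<11-2); WM=11
i=6 t=14 v=5: → [12,19); WM=12

5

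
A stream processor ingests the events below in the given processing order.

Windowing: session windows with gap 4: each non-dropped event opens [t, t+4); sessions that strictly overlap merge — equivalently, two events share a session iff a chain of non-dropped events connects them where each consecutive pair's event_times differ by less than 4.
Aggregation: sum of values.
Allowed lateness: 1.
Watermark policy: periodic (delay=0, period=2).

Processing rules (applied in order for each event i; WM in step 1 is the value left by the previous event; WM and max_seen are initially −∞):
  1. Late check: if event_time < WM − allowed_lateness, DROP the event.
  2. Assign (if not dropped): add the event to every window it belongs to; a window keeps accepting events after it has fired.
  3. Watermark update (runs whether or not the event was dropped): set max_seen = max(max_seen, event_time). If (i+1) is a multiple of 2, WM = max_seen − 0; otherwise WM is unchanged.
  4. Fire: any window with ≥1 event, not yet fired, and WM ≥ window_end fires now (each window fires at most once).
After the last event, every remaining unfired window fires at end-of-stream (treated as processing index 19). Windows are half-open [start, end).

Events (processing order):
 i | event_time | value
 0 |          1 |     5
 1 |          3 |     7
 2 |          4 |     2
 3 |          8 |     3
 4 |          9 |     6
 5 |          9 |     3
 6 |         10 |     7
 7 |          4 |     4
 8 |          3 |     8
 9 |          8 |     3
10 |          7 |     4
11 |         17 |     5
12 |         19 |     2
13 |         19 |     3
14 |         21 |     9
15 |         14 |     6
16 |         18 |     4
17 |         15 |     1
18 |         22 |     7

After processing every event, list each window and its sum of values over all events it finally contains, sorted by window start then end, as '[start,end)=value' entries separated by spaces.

[1,8)=14 [8,14)=19 [17,26)=26

i=0 t=1 v=5: → [1,5); WM=−∞
i=1 t=3 v=7: → [1,7); WM=3
i=2 t=4 v=2: → [1,8); WM=3
i=3 t=8 v=3: → [8,12); WM=8
i=4 t=9 v=6: → [8,13); WM=8
i=5 t=9 v=3: → [8,13); WM=9
i=6 t=10 v=7: → [8,14); WM=9
i=7 t=4 v=4: DROP (t<9-1); WM=10
i=8 t=3 v=8: DROP (t<10-1); WM=10
i=9 t=8 v=3: DROP (t<10-1); WM=10
i=10 t=7 v=4: DROP (t<10-1); WM=10
i=11 t=17 v=5: → [17,21); WM=17
i=12 t=19 v=2: → [17,23); WM=17
i=13 t=19 v=3: → [17,23); WM=19
i=14 t=21 v=9: → [17,25); WM=19
i=15 t=14 v=6: DROP (t<19-1); WM=21
i=16 t=18 v=4: DROP (t<21-1); WM=21
i=17 t=15 v=1: DROP (t<21-1); WM=21
i=18 t=22 v=7: → [17,26); WM=21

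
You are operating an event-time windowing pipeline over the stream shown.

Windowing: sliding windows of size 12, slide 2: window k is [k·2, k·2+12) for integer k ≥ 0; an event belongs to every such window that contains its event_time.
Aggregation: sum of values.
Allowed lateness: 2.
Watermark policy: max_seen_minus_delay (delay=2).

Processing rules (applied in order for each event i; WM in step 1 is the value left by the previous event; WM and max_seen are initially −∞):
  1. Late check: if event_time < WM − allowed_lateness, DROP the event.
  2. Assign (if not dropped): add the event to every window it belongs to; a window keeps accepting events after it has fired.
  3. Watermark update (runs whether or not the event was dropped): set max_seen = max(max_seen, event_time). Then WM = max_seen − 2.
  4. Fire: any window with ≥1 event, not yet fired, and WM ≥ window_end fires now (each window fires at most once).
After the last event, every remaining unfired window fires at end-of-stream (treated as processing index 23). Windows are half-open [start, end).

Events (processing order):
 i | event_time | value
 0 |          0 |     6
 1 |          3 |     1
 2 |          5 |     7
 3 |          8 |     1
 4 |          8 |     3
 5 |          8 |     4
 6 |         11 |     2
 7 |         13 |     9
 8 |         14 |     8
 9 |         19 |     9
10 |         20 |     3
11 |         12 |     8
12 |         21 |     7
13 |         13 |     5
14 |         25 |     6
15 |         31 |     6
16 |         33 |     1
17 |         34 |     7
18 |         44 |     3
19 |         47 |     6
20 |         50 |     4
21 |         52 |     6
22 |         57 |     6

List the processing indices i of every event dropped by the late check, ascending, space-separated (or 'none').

11 13

i=0 t=0 v=6: → [0,12); WM=-2
i=1 t=3 v=1: → [2,14),[0,12); WM=1
i=2 t=5 v=7: → [4,16),[2,14),[0,12); WM=3
i=3 t=8 v=1: → [8,20),[6,18),[4,16),[2,14),[0,12); WM=6
i=4 t=8 v=3: → [8,20),[6,18),[4,16),[2,14),[0,12); WM=6
i=5 t=8 v=4: → [8,20),[6,18),[4,16),[2,14),[0,12); WM=6
i=6 t=11 v=2: → [10,22),[8,20),[6,18),[4,16),[2,14),[0,12); WM=9
i=7 t=13 v=9: → [12,24),[10,22),[8,20),[6,18),[4,16),[2,14); WM=11
i=8 t=14 v=8: → [14,26),[12,24),[10,22),[8,20),[6,18),[4,16); WM=12; [0,12) fires=24
i=9 t=19 v=9: → [18,30),[16,28),[14,26),[12,24),[10,22),[8,20); WM=17; [2,14) fires=27 [4,16) fires=34
i=10 t=20 v=3: → [20,32),[18,30),[16,28),[14,26),[12,24),[10,22); WM=18; [6,18) fires=27
i=11 t=12 v=8: DROP (t<18-2); WM=18
i=12 t=21 v=7: → [20,32),[18,30),[16,28),[14,26),[12,24),[10,22); WM=19
i=13 t=13 v=5: DROP (t<19-2); WM=19
i=14 t=25 v=6: → [24,36),[22,34),[20,32),[18,30),[16,28),[14,26); WM=23; [8,20) fires=36 [10,22) fires=38
i=15 t=31 v=6: → [30,42),[28,40),[26,38),[24,36),[22,34),[20,32); WM=29; [12,24) fires=36 [14,26) fires=33 [16,28) fires=25
i=16 t=33 v=1: → [32,44),[30,42),[28,40),[26,38),[24,36),[22,34); WM=31; [18,30) fires=25
i=17 t=34 v=7: → [34,46),[32,44),[30,42),[28,40),[26,38),[24,36); WM=32; [20,32) fires=22
i=18 t=44 v=3: → [44,56),[42,54),[40,52),[38,50),[36,48),[34,46); WM=42; [22,34) fires=13 [24,36) fires=20 [26,38) fires=14 [28,40) fires=14 [30,42) fires=14
i=19 t=47 v=6: → [46,58),[44,56),[42,54),[40,52),[38,50),[36,48); WM=45; [32,44) fires=8
i=20 t=50 v=4: → [50,62),[48,60),[46,58),[44,56),[42,54),[40,52); WM=48; [34,46) fires=10 [36,48) fires=9
i=21 t=52 v=6: → [52,64),[50,62),[48,60),[46,58),[44,56),[42,54); WM=50; [38,50) fires=9
i=22 t=57 v=6: → [56,68),[54,66),[52,64),[50,62),[48,60),[46,58); WM=55; [40,52) fires=13 [42,54) fires=19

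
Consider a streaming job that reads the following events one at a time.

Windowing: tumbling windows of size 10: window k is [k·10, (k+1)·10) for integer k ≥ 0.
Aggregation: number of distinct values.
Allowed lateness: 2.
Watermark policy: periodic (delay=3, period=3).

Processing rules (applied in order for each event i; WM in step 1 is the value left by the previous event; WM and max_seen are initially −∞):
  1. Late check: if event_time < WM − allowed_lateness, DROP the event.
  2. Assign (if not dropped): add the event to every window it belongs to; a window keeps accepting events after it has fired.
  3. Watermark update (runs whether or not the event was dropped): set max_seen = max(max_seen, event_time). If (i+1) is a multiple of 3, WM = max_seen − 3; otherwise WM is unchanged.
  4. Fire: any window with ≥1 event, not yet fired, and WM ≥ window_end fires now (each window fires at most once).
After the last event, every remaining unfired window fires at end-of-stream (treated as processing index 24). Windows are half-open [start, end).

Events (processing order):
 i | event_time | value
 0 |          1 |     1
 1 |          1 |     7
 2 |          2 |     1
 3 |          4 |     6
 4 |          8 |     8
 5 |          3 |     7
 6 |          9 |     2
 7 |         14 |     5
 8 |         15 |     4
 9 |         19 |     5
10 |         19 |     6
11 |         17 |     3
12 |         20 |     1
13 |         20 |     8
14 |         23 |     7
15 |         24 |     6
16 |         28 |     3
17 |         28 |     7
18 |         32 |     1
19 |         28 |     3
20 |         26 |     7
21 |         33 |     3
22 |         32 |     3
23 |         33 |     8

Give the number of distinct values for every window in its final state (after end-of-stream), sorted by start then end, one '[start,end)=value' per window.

[0,10)=5 [10,20)=4 [20,30)=5 [30,40)=3

i=0 t=1 v=1: → [0,10); WM=−∞
i=1 t=1 v=7: → [0,10); WM=−∞
i=2 t=2 v=1: → [0,10); WM=-1
i=3 t=4 v=6: → [0,10); WM=-1
i=4 t=8 v=8: → [0,10); WM=-1
i=5 t=3 v=7: → [0,10); WM=5
i=6 t=9 v=2: → [0,10); WM=5
i=7 t=14 v=5: → [10,20); WM=5
i=8 t=15 v=4: → [10,20); WM=12; [0,10) fires=5
i=9 t=19 v=5: → [10,20); WM=12
i=10 t=19 v=6: → [10,20); WM=12
i=11 t=17 v=3: → [10,20); WM=16
i=12 t=20 v=1: → [20,30); WM=16
i=13 t=20 v=8: → [20,30); WM=16
i=14 t=23 v=7: → [20,30); WM=20; [10,20) fires=4
i=15 t=24 v=6: → [20,30); WM=20
i=16 t=28 v=3: → [20,30); WM=20
i=17 t=28 v=7: → [20,30); WM=25
i=18 t=32 v=1: → [30,40); WM=25
i=19 t=28 v=3: → [20,30); WM=25
i=20 t=26 v=7: → [20,30); WM=29
i=21 t=33 v=3: → [30,40); WM=29
i=22 t=32 v=3: → [30,40); WM=29
i=23 t=33 v=8: → [30,40); WM=30; [20,30) fires=5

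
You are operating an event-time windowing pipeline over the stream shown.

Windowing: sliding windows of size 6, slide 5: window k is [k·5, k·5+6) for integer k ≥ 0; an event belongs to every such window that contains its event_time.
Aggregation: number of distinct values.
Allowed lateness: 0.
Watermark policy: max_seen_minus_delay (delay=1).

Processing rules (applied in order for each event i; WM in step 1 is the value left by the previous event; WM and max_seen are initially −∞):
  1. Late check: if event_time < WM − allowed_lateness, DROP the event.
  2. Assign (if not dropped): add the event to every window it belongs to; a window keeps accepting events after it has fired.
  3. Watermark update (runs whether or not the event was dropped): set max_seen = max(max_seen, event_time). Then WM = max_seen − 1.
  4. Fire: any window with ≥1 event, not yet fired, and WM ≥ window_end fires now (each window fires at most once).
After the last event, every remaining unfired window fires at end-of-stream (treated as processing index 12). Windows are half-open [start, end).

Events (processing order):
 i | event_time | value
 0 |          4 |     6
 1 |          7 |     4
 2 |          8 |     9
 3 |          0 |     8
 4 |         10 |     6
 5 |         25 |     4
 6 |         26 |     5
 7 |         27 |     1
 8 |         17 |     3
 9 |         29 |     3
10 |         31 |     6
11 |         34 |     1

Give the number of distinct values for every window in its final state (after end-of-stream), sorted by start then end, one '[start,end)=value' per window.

i=0 t=4 v=6: → [0,6); WM=3
i=1 t=7 v=4: → [5,11); WM=6; [0,6) fires=1
i=2 t=8 v=9: → [5,11); WM=7
i=3 t=0 v=8: DROP (t<7-0); WM=7
i=4 t=10 v=6: → [10,16),[5,11); WM=9
i=5 t=25 v=4: → [25,31),[20,26); WM=24; [5,11) fires=3 [10,16) fires=1
i=6 t=26 v=5: → [25,31); WM=25
i=7 t=27 v=1: → [25,31); WM=26; [20,26) fires=1
i=8 t=17 v=3: DROP (t<26-0); WM=26
i=9 t=29 v=3: → [25,31); WM=28
i=10 t=31 v=6: → [30,36); WM=30
i=11 t=34 v=1: → [30,36); WM=33; [25,31) fires=4

[0,6)=1 [5,11)=3 [10,16)=1 [20,26)=1 [25,31)=4 [30,36)=2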